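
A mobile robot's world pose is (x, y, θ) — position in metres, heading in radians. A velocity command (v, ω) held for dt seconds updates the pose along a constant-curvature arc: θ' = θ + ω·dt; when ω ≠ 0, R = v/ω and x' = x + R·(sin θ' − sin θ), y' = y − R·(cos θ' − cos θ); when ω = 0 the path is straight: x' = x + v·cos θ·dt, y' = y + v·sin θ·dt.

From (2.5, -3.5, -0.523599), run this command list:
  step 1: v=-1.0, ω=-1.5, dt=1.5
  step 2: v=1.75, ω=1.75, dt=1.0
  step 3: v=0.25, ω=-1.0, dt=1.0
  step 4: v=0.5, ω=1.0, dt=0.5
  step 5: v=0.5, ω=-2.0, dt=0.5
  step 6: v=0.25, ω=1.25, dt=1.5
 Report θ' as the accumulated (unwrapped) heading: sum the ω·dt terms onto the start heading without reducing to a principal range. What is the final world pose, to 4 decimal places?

step 1: θ'=-2.7736 (R=0.6667) → pose (2.5935, -2.3006, -2.7736)
step 2: θ'=-1.0236 (R=1.0000) → pose (2.0993, -3.7540, -1.0236)
step 3: θ'=-2.0236 (R=-0.2500) → pose (2.1106, -3.9934, -2.0236)
step 4: θ'=-1.5236 (R=0.5000) → pose (2.0607, -4.2357, -1.5236)
step 5: θ'=-2.5236 (R=-0.2500) → pose (1.9559, -4.4513, -2.5236)
step 6: θ'=-0.6486 (R=0.2000) → pose (1.9509, -4.7737, -0.6486)

(1.9509, -4.7737, -0.6486)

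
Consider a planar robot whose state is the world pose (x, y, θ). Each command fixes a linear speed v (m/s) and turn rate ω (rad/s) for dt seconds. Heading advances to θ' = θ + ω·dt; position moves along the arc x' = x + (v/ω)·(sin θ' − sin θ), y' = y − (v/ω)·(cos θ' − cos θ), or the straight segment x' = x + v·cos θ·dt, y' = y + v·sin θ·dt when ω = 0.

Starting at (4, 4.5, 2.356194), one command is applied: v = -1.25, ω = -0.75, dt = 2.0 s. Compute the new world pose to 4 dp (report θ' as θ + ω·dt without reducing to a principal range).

θ' = 2.3562 + -0.75·2.0 = 0.8562
R = v/ω = -1.25/-0.75 = 1.6667
x' = 4 + 1.6667·(sin 0.8562 − sin 2.3562) = 4.0804
y' = 4.5 − 1.6667·(cos 0.8562 − cos 2.3562) = 2.2293

(4.0804, 2.2293, 0.8562)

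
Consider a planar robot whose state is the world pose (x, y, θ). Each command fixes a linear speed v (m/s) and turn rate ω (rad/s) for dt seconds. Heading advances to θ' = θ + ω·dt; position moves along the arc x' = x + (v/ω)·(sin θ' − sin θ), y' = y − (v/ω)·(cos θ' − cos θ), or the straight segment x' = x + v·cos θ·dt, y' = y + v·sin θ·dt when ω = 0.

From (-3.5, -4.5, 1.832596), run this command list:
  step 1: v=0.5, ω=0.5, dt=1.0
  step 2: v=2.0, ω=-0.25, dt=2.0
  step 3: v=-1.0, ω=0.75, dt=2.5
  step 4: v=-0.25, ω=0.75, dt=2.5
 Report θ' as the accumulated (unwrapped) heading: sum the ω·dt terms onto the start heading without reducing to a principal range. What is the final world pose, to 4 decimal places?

(-3.6419, -0.8615, 5.5826)

step 1: θ'=2.3326 (R=1.0000) → pose (-3.7423, -4.0686, 2.3326)
step 2: θ'=1.8326 (R=-8.0000) → pose (-5.6810, -0.6174, 1.8326)
step 3: θ'=3.7076 (R=-1.3333) → pose (-3.6781, -1.3977, 3.7076)
step 4: θ'=5.5826 (R=-0.3333) → pose (-3.6419, -0.8615, 5.5826)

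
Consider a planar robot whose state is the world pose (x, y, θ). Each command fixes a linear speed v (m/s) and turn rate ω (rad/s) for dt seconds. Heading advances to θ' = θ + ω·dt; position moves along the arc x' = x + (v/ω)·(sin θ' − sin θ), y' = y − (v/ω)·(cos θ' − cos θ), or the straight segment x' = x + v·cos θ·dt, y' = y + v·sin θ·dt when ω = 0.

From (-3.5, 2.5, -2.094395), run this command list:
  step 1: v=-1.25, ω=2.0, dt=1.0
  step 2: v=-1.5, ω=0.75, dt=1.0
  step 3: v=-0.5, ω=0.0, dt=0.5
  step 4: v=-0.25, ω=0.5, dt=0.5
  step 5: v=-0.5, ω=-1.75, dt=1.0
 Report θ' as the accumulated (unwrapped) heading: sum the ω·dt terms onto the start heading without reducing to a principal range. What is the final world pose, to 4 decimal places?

step 1: θ'=-0.0944 (R=-0.6250) → pose (-3.9824, 3.4347, -0.0944)
step 2: θ'=0.6556 (R=-2.0000) → pose (-5.3901, 3.0290, 0.6556)
step 3: θ'=0.6556 (straight) → pose (-5.5883, 2.8766, 0.6556)
step 4: θ'=0.9056 (R=-0.5000) → pose (-5.6769, 2.7888, 0.9056)
step 5: θ'=-0.8444 (R=0.2857) → pose (-6.1153, 2.7754, -0.8444)

(-6.1153, 2.7754, -0.8444)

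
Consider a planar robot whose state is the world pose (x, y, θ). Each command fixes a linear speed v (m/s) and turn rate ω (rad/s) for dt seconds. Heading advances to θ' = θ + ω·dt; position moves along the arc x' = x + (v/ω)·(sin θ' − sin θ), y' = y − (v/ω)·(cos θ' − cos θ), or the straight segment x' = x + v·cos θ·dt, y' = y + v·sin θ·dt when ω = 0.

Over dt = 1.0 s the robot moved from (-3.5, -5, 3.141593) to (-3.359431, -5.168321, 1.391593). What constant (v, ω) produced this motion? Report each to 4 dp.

Δθ = 1.391593 − 3.141593 = -1.750000
ω = Δθ/dt = -1.750000/1.0 = -1.7500
R = −Δy/(cos θ' − cos θ) = 0.1429
v = R·ω = 0.1429·-1.7500 = -0.2500

v = -0.2500, ω = -1.7500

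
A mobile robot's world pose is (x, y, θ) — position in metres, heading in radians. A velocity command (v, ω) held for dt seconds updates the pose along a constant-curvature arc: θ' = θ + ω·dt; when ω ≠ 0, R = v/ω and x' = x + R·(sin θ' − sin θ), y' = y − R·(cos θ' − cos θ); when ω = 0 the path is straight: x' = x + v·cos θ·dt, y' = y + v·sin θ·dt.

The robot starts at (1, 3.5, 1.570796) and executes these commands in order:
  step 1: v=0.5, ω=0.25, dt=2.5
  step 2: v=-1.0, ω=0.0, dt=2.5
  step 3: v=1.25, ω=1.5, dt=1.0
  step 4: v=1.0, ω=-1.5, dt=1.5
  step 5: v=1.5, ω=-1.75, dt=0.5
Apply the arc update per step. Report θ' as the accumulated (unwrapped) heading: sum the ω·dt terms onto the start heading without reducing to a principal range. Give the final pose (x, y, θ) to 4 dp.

step 1: θ'=2.1958 (R=2.0000) → pose (0.6219, 4.6702, 2.1958)
step 2: θ'=2.1958 (straight) → pose (2.0847, 2.6428, 2.1958)
step 3: θ'=3.6958 (R=0.8333) → pose (0.9703, 2.8638, 3.6958)
step 4: θ'=1.4458 (R=-0.6667) → pose (-0.0420, 3.5138, 1.4458)
step 5: θ'=0.5708 (R=-0.8571) → pose (0.3453, 4.1282, 0.5708)

(0.3453, 4.1282, 0.5708)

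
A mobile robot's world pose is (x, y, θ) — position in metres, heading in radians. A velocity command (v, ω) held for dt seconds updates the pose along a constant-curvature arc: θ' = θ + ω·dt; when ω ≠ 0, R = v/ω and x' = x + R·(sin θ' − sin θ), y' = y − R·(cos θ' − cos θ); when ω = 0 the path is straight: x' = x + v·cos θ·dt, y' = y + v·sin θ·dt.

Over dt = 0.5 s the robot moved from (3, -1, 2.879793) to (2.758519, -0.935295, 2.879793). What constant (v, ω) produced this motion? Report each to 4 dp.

Δθ = 2.879793 − 2.879793 = 0.000000
ω = Δθ/dt = 0.000000/0.5 = 0.0000
ω = 0 → v = (Δx·cos θ + Δy·sin θ)/dt = 0.5000

v = 0.5000, ω = 0.0000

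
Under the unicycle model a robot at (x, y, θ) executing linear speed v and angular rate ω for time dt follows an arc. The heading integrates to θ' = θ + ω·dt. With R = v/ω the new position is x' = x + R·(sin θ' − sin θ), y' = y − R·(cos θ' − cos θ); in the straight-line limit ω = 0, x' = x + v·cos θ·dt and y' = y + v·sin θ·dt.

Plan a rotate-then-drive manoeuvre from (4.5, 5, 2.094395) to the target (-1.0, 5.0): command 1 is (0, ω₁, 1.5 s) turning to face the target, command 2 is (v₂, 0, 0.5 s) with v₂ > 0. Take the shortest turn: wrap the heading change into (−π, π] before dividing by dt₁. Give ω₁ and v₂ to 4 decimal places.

ω₁ = 0.6981, v₂ = 11.0000

heading to target = atan2(5−5, -1−4.5) = 3.1416
Δθ = wrap(3.1416 − 2.0944) = 1.0472; ω₁ = Δθ/dt₁ = 0.6981
distance = √((-1−4.5)² + (5−5)²) = 5.5000; v₂ = distance/dt₂ = 11.0000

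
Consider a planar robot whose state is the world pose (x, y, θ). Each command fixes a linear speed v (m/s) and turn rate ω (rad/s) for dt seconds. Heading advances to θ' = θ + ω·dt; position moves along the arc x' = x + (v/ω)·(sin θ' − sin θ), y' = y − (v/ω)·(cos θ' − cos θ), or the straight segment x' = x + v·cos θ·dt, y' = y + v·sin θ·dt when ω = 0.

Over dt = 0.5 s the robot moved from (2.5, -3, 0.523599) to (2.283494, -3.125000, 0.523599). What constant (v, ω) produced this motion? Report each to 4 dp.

v = -0.5000, ω = 0.0000

Δθ = 0.523599 − 0.523599 = 0.000000
ω = Δθ/dt = 0.000000/0.5 = 0.0000
ω = 0 → v = (Δx·cos θ + Δy·sin θ)/dt = -0.5000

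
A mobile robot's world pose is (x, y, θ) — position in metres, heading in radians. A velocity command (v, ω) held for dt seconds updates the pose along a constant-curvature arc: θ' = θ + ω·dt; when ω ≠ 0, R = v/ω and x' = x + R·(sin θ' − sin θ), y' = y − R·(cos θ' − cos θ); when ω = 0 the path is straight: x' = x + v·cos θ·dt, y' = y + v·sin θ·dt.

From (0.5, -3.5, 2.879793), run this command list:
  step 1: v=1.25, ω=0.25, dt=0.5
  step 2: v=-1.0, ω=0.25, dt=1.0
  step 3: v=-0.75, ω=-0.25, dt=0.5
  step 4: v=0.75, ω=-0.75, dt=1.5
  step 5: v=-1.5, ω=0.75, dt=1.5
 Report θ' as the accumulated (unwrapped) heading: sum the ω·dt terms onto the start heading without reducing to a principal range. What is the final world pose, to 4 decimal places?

(2.1549, -3.9485, 3.1298)

step 1: θ'=3.0048 (R=5.0000) → pose (-0.1122, -3.3763, 3.0048)
step 2: θ'=3.2548 (R=-4.0000) → pose (0.8851, -3.3881, 3.2548)
step 3: θ'=3.1298 (R=3.0000) → pose (1.2594, -3.3691, 3.1298)
step 4: θ'=2.0048 (R=-1.0000) → pose (0.3639, -2.7897, 2.0048)
step 5: θ'=3.1298 (R=-2.0000) → pose (2.1549, -3.9485, 3.1298)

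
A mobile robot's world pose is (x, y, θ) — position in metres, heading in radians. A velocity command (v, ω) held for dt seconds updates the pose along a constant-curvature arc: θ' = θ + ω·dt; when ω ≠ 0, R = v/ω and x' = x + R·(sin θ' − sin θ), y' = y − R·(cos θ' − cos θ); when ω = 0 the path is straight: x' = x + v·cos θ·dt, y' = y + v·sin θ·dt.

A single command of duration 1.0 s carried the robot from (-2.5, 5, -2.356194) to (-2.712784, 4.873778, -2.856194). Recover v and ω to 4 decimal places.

Δθ = -2.856194 − -2.356194 = -0.500000
ω = Δθ/dt = -0.500000/1.0 = -0.5000
R = Δx/(sin θ' − sin θ) = -0.5000
v = R·ω = -0.5000·-0.5000 = 0.2500

v = 0.2500, ω = -0.5000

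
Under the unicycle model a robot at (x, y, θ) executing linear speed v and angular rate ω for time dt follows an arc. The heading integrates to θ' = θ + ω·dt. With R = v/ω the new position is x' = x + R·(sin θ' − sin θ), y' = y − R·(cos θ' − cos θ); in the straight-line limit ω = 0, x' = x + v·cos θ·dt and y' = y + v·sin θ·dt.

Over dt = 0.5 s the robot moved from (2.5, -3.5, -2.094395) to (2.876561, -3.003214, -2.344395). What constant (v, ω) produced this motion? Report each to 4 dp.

Δθ = -2.344395 − -2.094395 = -0.250000
ω = Δθ/dt = -0.250000/0.5 = -0.5000
R = −Δy/(cos θ' − cos θ) = 2.5000
v = R·ω = 2.5000·-0.5000 = -1.2500

v = -1.2500, ω = -0.5000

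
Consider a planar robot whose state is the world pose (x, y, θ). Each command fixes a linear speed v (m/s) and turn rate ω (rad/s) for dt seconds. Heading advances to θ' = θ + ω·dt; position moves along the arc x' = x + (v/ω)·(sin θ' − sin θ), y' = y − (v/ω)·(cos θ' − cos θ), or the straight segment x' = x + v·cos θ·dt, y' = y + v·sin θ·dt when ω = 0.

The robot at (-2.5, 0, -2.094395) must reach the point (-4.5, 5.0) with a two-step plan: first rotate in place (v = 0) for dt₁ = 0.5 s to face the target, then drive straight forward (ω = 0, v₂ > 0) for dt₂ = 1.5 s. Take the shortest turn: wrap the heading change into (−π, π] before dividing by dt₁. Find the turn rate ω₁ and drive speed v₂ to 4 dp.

ω₁ = -4.4750, v₂ = 3.5901

heading to target = atan2(5−0, -4.5−-2.5) = 1.9513
Δθ = wrap(1.9513 − -2.0944) = -2.2375; ω₁ = Δθ/dt₁ = -4.4750
distance = √((-4.5−-2.5)² + (5−0)²) = 5.3852; v₂ = distance/dt₂ = 3.5901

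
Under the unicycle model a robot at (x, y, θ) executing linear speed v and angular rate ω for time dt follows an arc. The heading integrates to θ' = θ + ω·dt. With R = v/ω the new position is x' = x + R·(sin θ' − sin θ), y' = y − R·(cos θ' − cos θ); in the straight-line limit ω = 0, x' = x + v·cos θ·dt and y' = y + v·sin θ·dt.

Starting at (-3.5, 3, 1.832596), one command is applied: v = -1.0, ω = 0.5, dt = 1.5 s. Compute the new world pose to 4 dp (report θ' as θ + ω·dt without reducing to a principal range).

θ' = 1.8326 + 0.5·1.5 = 2.5826
R = v/ω = -1.0/0.5 = -2.0000
x' = -3.5 + -2.0000·(sin 2.5826 − sin 1.8326) = -2.6288
y' = 3 − -2.0000·(cos 2.5826 − cos 1.8326) = 1.8221

(-2.6288, 1.8221, 2.5826)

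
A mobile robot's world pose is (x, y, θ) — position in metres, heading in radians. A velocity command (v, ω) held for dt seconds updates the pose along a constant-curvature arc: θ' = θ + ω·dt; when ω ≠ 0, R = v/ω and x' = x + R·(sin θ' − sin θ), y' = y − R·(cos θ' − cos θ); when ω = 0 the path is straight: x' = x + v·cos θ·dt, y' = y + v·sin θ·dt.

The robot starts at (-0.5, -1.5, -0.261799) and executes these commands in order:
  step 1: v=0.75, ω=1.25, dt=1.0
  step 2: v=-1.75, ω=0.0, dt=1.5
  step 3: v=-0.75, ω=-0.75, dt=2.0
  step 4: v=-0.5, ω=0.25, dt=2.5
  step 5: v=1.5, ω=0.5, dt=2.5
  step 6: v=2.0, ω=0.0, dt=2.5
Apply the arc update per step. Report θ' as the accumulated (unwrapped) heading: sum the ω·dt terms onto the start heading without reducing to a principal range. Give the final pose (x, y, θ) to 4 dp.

(-0.1909, 3.7344, 1.3632)

step 1: θ'=0.9882 (R=0.6000) → pose (0.1563, -1.2506, 0.9882)
step 2: θ'=0.9882 (straight) → pose (-1.2879, -3.4425, 0.9882)
step 3: θ'=-0.5118 (R=1.0000) → pose (-2.6127, -3.7642, -0.5118)
step 4: θ'=0.1132 (R=-2.0000) → pose (-3.8181, -3.5207, 0.1132)
step 5: θ'=1.3632 (R=3.0000) → pose (-1.2214, -1.1583, 1.3632)
step 6: θ'=1.3632 (straight) → pose (-0.1909, 3.7344, 1.3632)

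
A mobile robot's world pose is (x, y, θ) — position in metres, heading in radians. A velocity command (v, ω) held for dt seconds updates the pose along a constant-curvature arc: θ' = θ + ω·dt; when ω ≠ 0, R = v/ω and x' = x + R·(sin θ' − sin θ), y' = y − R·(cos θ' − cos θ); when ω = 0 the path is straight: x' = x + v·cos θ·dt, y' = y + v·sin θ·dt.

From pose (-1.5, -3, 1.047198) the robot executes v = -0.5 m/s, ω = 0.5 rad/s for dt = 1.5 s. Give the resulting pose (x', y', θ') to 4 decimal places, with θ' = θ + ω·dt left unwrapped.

θ' = 1.0472 + 0.5·1.5 = 1.7972
R = v/ω = -0.5/0.5 = -1.0000
x' = -1.5 + -1.0000·(sin 1.7972 − sin 1.0472) = -1.6085
y' = -3 − -1.0000·(cos 1.7972 − cos 1.0472) = -3.7245

(-1.6085, -3.7245, 1.7972)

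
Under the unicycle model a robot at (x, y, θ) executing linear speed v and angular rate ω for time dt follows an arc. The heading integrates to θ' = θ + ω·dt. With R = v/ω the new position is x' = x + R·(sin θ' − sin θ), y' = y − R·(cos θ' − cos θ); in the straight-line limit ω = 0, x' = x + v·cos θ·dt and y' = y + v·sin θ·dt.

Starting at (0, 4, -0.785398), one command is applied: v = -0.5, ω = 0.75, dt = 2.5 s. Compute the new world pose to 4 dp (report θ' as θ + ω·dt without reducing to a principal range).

θ' = -0.7854 + 0.75·2.5 = 1.0896
R = v/ω = -0.5/0.75 = -0.6667
x' = 0 + -0.6667·(sin 1.0896 − sin -0.7854) = -1.0624
y' = 4 − -0.6667·(cos 1.0896 − cos -0.7854) = 3.8372

(-1.0624, 3.8372, 1.0896)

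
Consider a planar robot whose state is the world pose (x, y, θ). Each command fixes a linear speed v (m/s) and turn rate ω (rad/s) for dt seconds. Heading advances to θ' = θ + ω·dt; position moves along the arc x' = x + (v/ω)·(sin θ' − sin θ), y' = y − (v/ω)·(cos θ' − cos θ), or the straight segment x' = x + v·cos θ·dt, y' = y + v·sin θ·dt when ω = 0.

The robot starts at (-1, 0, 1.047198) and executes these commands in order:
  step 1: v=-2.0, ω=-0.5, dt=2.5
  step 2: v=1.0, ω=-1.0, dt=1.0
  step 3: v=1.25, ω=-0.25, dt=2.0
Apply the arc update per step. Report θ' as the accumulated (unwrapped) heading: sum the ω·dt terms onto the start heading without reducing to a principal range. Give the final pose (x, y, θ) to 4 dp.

(-4.2469, -4.9946, -1.7028)

step 1: θ'=-0.2028 (R=4.0000) → pose (-5.2698, -1.9180, -0.2028)
step 2: θ'=-1.2028 (R=-1.0000) → pose (-4.5381, -2.5378, -1.2028)
step 3: θ'=-1.7028 (R=-5.0000) → pose (-4.2469, -4.9946, -1.7028)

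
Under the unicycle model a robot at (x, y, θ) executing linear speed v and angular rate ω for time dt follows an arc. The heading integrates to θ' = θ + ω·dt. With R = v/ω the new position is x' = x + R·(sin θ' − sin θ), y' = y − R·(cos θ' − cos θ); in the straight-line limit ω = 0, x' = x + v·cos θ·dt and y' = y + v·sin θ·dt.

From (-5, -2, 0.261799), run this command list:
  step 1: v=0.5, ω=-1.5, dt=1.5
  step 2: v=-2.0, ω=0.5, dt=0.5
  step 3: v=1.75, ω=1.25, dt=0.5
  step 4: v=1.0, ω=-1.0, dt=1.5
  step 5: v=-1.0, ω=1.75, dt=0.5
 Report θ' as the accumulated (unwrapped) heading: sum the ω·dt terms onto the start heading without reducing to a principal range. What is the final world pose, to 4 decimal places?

(-4.3147, -3.2610, -1.7382)

step 1: θ'=-1.9882 (R=-0.3333) → pose (-4.6090, -2.4571, -1.9882)
step 2: θ'=-1.7382 (R=-4.0000) → pose (-4.3215, -1.5020, -1.7382)
step 3: θ'=-1.1132 (R=1.4000) → pose (-4.1970, -2.3538, -1.1132)
step 4: θ'=-2.6132 (R=-1.0000) → pose (-4.5900, -3.6592, -2.6132)
step 5: θ'=-1.7382 (R=-0.5714) → pose (-4.3147, -3.2610, -1.7382)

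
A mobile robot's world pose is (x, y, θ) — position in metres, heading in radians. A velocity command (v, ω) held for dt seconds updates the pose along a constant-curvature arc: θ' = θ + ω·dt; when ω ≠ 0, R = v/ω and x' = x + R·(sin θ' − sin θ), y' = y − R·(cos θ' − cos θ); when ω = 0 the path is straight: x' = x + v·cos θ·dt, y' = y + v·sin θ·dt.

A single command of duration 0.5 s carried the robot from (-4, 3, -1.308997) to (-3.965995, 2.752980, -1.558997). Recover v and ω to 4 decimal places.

v = 0.5000, ω = -0.5000

Δθ = -1.558997 − -1.308997 = -0.250000
ω = Δθ/dt = -0.250000/0.5 = -0.5000
R = −Δy/(cos θ' − cos θ) = -1.0000
v = R·ω = -1.0000·-0.5000 = 0.5000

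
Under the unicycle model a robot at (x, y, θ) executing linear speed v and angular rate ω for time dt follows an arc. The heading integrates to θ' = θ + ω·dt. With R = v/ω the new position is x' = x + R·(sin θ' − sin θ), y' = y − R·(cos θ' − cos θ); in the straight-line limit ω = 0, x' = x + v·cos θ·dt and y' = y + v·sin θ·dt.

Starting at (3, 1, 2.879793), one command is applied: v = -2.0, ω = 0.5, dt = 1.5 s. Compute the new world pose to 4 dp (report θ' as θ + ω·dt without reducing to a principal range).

θ' = 2.8798 + 0.5·1.5 = 3.6298
R = v/ω = -2.0/0.5 = -4.0000
x' = 3 + -4.0000·(sin 3.6298 − sin 2.8798) = 5.9114
y' = 1 − -4.0000·(cos 3.6298 − cos 2.8798) = 1.3310

(5.9114, 1.3310, 3.6298)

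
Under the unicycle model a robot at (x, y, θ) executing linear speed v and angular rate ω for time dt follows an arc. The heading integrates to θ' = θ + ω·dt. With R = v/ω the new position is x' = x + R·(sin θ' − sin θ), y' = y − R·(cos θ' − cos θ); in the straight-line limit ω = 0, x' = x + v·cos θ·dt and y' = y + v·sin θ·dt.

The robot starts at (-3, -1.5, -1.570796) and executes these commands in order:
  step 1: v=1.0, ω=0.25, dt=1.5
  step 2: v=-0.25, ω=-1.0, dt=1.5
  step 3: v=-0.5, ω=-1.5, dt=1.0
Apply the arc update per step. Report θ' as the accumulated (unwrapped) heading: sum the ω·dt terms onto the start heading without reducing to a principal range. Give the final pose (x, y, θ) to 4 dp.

(-2.1636, -2.7841, -4.1958)

step 1: θ'=-1.1958 (R=4.0000) → pose (-2.7220, -2.9651, -1.1958)
step 2: θ'=-2.6958 (R=0.2500) → pose (-2.5972, -2.6480, -2.6958)
step 3: θ'=-4.1958 (R=0.3333) → pose (-2.1636, -2.7841, -4.1958)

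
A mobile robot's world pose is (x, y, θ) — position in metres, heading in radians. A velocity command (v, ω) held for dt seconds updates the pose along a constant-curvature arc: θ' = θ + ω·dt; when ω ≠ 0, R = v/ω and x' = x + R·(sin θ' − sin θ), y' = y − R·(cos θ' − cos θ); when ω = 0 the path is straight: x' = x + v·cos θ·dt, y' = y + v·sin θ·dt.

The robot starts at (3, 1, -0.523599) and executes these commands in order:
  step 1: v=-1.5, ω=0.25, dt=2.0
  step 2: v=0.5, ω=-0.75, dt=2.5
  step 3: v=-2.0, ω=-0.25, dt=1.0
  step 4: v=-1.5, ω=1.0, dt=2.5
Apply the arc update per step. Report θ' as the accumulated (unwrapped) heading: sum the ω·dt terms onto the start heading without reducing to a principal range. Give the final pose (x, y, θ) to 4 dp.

step 1: θ'=-0.0236 (R=-6.0000) → pose (0.1416, 1.8022, -0.0236)
step 2: θ'=-1.8986 (R=-0.6667) → pose (0.7570, 0.9211, -1.8986)
step 3: θ'=-2.1486 (R=8.0000) → pose (1.6297, 2.7148, -2.1486)
step 4: θ'=0.3514 (R=-1.5000) → pose (-0.1431, 4.9424, 0.3514)

(-0.1431, 4.9424, 0.3514)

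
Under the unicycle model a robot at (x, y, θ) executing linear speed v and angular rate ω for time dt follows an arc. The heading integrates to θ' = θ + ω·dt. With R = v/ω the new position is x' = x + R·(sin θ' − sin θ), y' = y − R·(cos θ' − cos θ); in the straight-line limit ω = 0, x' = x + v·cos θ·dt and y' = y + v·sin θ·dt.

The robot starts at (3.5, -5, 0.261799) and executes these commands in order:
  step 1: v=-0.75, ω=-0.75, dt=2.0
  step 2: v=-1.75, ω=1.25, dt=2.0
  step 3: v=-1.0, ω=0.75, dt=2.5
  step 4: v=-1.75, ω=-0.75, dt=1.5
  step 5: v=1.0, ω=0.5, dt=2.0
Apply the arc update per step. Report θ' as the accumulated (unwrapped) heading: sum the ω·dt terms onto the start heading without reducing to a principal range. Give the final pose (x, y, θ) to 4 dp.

step 1: θ'=-1.2382 (R=1.0000) → pose (2.2960, -4.3606, -1.2382)
step 2: θ'=1.2618 (R=-1.4000) → pose (-0.3610, -4.3919, 1.2618)
step 3: θ'=3.1368 (R=-1.3333) → pose (0.9028, -6.1307, 3.1368)
step 4: θ'=2.0118 (R=2.3333) → pose (3.0017, -7.4680, 2.0118)
step 5: θ'=3.0118 (R=2.0000) → pose (1.4519, -6.3386, 3.0118)

(1.4519, -6.3386, 3.0118)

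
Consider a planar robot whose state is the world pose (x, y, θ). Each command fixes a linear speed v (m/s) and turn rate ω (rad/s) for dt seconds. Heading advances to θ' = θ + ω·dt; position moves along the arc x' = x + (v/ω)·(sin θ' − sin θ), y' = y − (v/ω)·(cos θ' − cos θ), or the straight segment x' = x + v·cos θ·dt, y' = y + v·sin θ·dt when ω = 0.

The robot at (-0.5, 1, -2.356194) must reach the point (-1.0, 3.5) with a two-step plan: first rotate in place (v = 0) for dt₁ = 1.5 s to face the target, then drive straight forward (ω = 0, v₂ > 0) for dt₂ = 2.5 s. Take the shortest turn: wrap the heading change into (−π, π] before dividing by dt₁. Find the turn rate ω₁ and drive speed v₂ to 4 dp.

heading to target = atan2(3.5−1, -1−-0.5) = 1.7682
Δθ = wrap(1.7682 − -2.3562) = -2.1588; ω₁ = Δθ/dt₁ = -1.4392
distance = √((-1−-0.5)² + (3.5−1)²) = 2.5495; v₂ = distance/dt₂ = 1.0198

ω₁ = -1.4392, v₂ = 1.0198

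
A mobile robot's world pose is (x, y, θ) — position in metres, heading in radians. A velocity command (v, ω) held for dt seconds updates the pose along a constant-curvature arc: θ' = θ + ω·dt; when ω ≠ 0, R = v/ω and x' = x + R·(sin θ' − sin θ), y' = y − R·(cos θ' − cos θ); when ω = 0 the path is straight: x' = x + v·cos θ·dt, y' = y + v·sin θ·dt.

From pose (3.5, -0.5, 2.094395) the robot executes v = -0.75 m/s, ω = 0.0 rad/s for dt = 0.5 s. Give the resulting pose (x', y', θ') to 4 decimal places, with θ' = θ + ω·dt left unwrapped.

(3.6875, -0.8248, 2.0944)

θ' = 2.0944 + 0.0·0.5 = 2.0944
ω = 0 → straight: x' = 3.5 + -0.75·cos(2.0944)·0.5 = 3.6875
y' = -0.5 + -0.75·sin(2.0944)·0.5 = -0.8248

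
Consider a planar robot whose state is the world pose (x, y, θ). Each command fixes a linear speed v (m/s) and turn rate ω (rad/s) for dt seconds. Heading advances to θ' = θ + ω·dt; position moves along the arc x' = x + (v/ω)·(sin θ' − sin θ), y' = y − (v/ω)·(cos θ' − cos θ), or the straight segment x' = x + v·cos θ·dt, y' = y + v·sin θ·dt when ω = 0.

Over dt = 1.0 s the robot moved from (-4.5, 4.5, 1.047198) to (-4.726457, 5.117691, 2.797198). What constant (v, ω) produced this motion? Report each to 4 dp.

Δθ = 2.797198 − 1.047198 = 1.750000
ω = Δθ/dt = 1.750000/1.0 = 1.7500
R = −Δy/(cos θ' − cos θ) = 0.4286
v = R·ω = 0.4286·1.7500 = 0.7500

v = 0.7500, ω = 1.7500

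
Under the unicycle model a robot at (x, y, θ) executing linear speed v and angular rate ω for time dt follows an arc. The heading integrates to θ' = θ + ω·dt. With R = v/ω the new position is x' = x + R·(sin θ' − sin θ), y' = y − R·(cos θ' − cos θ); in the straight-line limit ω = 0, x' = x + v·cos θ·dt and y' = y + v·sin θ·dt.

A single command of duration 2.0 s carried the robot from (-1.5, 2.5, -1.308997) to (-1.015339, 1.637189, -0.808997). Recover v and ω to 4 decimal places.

v = 0.5000, ω = 0.2500

Δθ = -0.808997 − -1.308997 = 0.500000
ω = Δθ/dt = 0.500000/2.0 = 0.2500
R = −Δy/(cos θ' − cos θ) = 2.0000
v = R·ω = 2.0000·0.2500 = 0.5000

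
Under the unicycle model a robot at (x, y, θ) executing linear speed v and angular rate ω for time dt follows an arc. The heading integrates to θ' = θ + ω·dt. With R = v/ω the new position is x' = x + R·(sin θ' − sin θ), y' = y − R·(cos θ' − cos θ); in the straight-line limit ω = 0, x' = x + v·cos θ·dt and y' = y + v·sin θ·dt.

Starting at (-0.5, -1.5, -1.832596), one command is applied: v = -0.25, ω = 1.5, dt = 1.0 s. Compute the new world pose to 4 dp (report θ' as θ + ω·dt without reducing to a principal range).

(-0.6066, -1.2993, -0.3326)

θ' = -1.8326 + 1.5·1.0 = -0.3326
R = v/ω = -0.25/1.5 = -0.1667
x' = -0.5 + -0.1667·(sin -0.3326 − sin -1.8326) = -0.6066
y' = -1.5 − -0.1667·(cos -0.3326 − cos -1.8326) = -1.2993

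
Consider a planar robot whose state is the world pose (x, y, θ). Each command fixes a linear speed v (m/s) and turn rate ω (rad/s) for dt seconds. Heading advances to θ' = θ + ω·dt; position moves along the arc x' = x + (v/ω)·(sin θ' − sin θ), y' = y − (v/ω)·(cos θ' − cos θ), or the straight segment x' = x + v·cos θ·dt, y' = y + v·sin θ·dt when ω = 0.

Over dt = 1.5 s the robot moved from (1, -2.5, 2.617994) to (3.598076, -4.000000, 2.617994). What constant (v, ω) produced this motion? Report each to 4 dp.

Δθ = 2.617994 − 2.617994 = 0.000000
ω = Δθ/dt = 0.000000/1.5 = 0.0000
ω = 0 → v = (Δx·cos θ + Δy·sin θ)/dt = -2.0000

v = -2.0000, ω = 0.0000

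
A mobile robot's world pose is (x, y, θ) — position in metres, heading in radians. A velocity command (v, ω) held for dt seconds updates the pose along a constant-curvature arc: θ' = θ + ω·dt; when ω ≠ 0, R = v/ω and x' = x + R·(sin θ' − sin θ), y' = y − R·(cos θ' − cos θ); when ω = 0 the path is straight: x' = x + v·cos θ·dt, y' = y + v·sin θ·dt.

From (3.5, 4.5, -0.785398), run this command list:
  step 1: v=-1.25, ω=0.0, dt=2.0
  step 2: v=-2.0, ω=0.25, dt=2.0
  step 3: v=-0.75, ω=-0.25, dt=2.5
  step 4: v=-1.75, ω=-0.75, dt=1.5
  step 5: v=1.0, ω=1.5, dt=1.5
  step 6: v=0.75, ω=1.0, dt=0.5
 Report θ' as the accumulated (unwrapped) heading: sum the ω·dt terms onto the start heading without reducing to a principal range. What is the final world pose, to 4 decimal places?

step 1: θ'=-0.7854 (straight) → pose (1.7322, 6.2678, -0.7854)
step 2: θ'=-0.2854 (R=-8.0000) → pose (-1.6723, 8.2873, -0.2854)
step 3: θ'=-0.9104 (R=3.0000) → pose (-3.1969, 9.3257, -0.9104)
step 4: θ'=-2.0354 (R=2.3333) → pose (-3.4402, 11.8025, -2.0354)
step 5: θ'=0.2146 (R=0.6667) → pose (-2.7022, 10.8524, 0.2146)
step 6: θ'=0.7146 (R=0.7500) → pose (-2.3704, 11.0187, 0.7146)

(-2.3704, 11.0187, 0.7146)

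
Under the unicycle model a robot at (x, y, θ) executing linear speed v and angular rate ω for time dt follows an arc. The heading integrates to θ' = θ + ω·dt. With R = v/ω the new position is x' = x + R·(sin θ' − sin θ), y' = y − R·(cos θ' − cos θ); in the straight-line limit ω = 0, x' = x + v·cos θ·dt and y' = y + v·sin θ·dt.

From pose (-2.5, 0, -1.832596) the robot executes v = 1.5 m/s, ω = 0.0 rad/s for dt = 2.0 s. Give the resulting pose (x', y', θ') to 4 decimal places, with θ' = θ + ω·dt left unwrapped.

(-3.2765, -2.8978, -1.8326)

θ' = -1.8326 + 0.0·2.0 = -1.8326
ω = 0 → straight: x' = -2.5 + 1.5·cos(-1.8326)·2.0 = -3.2765
y' = 0 + 1.5·sin(-1.8326)·2.0 = -2.8978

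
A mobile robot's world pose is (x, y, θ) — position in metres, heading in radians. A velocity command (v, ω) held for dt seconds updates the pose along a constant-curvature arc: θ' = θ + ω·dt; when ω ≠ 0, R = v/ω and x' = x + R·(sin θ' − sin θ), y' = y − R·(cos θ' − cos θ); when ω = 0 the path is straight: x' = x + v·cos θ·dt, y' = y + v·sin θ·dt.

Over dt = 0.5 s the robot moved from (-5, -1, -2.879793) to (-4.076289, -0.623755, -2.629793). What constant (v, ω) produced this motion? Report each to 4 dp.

Δθ = -2.629793 − -2.879793 = 0.250000
ω = Δθ/dt = 0.250000/0.5 = 0.5000
R = Δx/(sin θ' − sin θ) = -4.0000
v = R·ω = -4.0000·0.5000 = -2.0000

v = -2.0000, ω = 0.5000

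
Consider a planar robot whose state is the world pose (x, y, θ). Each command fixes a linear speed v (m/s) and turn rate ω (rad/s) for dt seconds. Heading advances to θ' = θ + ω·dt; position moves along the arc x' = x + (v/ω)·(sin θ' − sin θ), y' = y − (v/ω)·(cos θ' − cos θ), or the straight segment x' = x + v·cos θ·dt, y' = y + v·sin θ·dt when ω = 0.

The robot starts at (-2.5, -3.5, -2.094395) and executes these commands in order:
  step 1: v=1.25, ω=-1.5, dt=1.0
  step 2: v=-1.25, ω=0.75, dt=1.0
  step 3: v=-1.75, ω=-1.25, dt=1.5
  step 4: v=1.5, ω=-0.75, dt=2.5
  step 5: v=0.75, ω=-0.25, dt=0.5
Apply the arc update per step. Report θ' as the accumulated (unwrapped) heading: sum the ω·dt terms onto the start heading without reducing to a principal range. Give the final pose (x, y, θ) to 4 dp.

step 1: θ'=-3.5944 (R=-0.8333) → pose (-3.5863, -3.8327, -3.5944)
step 2: θ'=-2.8444 (R=-1.6667) → pose (-2.3690, -3.9276, -2.8444)
step 3: θ'=-4.7194 (R=1.4000) → pose (-0.5591, -5.2760, -4.7194)
step 4: θ'=-6.5944 (R=-2.0000) → pose (2.0533, -3.3861, -6.5944)
step 5: θ'=-6.7194 (R=-3.0000) → pose (2.4022, -3.5229, -6.7194)

(2.4022, -3.5229, -6.7194)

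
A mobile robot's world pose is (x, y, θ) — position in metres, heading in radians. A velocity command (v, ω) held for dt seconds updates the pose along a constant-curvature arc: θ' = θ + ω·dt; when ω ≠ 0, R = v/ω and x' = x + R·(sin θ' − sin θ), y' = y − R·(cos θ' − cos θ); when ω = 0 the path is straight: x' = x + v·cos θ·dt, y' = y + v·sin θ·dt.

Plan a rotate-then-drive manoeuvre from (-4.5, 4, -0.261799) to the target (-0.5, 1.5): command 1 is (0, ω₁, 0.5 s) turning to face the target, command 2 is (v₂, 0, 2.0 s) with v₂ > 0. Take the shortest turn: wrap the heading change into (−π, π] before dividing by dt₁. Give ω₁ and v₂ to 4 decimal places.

ω₁ = -0.5936, v₂ = 2.3585

heading to target = atan2(1.5−4, -0.5−-4.5) = -0.5586
Δθ = wrap(-0.5586 − -0.2618) = -0.2968; ω₁ = Δθ/dt₁ = -0.5936
distance = √((-0.5−-4.5)² + (1.5−4)²) = 4.7170; v₂ = distance/dt₂ = 2.3585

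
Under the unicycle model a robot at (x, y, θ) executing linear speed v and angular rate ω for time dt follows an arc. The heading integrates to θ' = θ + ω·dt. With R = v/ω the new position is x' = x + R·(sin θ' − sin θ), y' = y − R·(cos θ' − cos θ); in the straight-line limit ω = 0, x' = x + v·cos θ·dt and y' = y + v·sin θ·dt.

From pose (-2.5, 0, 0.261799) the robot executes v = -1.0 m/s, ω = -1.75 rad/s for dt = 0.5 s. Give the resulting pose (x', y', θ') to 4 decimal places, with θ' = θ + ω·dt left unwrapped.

θ' = 0.2618 + -1.75·0.5 = -0.6132
R = v/ω = -1.0/-1.75 = 0.5714
x' = -2.5 + 0.5714·(sin -0.6132 − sin 0.2618) = -2.9767
y' = 0 − 0.5714·(cos -0.6132 − cos 0.2618) = 0.0846

(-2.9767, 0.0846, -0.6132)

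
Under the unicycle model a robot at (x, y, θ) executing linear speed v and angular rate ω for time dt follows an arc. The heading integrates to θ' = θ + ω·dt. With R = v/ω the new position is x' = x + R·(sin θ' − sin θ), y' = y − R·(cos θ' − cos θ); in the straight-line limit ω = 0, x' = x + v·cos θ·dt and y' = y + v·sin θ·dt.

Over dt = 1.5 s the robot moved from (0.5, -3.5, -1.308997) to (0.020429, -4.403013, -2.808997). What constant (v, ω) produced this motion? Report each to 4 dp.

Δθ = -2.808997 − -1.308997 = -1.500000
ω = Δθ/dt = -1.500000/1.5 = -1.0000
R = −Δy/(cos θ' − cos θ) = -0.7500
v = R·ω = -0.7500·-1.0000 = 0.7500

v = 0.7500, ω = -1.0000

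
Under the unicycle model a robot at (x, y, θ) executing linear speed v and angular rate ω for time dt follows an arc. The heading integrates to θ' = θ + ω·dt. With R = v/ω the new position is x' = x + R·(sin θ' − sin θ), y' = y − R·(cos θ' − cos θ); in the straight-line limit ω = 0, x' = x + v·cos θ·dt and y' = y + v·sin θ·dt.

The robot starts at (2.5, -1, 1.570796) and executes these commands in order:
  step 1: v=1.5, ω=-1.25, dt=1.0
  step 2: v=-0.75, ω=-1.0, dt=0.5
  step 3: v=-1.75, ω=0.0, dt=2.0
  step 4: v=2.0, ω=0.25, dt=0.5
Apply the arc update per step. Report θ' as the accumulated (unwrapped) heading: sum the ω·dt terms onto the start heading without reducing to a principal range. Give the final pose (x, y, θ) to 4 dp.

(0.5000, 0.6200, -0.0542)

step 1: θ'=0.3208 (R=-1.2000) → pose (3.3216, 0.1388, 0.3208)
step 2: θ'=-0.1792 (R=0.7500) → pose (2.9514, 0.1125, -0.1792)
step 3: θ'=-0.1792 (straight) → pose (-0.4925, 0.7364, -0.1792)
step 4: θ'=-0.0542 (R=8.0000) → pose (0.5000, 0.6200, -0.0542)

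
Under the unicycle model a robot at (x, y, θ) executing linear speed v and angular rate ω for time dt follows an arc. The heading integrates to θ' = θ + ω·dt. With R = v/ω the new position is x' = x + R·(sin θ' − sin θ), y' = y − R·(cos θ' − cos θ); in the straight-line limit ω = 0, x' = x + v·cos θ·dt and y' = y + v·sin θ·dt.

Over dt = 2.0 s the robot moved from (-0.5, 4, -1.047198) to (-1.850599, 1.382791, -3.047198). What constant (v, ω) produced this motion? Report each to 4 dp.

Δθ = -3.047198 − -1.047198 = -2.000000
ω = Δθ/dt = -2.000000/2.0 = -1.0000
R = −Δy/(cos θ' − cos θ) = -1.7500
v = R·ω = -1.7500·-1.0000 = 1.7500

v = 1.7500, ω = -1.0000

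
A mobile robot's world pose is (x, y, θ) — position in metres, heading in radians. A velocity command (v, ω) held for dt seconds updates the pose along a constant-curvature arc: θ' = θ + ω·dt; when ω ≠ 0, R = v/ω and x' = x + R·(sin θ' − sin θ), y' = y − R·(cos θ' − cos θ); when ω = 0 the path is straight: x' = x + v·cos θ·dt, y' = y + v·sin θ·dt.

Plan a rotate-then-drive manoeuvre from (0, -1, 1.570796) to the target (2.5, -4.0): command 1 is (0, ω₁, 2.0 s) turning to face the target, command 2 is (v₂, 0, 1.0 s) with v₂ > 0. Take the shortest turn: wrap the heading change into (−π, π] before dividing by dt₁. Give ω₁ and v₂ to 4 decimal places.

ω₁ = -1.2234, v₂ = 3.9051

heading to target = atan2(-4−-1, 2.5−0) = -0.8761
Δθ = wrap(-0.8761 − 1.5708) = -2.4469; ω₁ = Δθ/dt₁ = -1.2234
distance = √((2.5−0)² + (-4−-1)²) = 3.9051; v₂ = distance/dt₂ = 3.9051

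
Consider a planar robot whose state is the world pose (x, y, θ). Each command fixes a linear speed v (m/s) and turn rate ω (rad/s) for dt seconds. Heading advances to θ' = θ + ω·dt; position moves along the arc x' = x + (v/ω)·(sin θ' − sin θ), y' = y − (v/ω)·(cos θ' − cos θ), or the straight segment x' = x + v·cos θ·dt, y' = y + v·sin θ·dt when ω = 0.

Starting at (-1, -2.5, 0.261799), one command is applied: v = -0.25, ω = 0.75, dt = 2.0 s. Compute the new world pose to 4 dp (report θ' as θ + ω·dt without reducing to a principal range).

θ' = 0.2618 + 0.75·2.0 = 1.7618
R = v/ω = -0.25/0.75 = -0.3333
x' = -1 + -0.3333·(sin 1.7618 − sin 0.2618) = -1.2410
y' = -2.5 − -0.3333·(cos 1.7618 − cos 0.2618) = -2.8853

(-1.2410, -2.8853, 1.7618)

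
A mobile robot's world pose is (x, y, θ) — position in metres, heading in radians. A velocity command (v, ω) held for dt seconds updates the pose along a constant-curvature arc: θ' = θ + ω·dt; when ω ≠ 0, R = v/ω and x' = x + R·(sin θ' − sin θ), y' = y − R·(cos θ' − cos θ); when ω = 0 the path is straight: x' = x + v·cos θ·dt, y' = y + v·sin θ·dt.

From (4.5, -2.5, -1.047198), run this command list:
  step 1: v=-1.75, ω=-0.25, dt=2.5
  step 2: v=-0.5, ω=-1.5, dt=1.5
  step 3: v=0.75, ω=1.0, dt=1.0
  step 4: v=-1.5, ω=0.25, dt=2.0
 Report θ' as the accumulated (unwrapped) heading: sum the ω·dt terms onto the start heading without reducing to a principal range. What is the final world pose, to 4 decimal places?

(6.1211, 3.4538, -2.4222)

step 1: θ'=-1.6722 (R=7.0000) → pose (3.5981, 1.7086, -1.6722)
step 2: θ'=-3.9222 (R=0.3333) → pose (4.1643, 1.9117, -3.9222)
step 3: θ'=-2.9222 (R=0.7500) → pose (3.4733, 2.1108, -2.9222)
step 4: θ'=-2.4222 (R=-6.0000) → pose (6.1211, 3.4538, -2.4222)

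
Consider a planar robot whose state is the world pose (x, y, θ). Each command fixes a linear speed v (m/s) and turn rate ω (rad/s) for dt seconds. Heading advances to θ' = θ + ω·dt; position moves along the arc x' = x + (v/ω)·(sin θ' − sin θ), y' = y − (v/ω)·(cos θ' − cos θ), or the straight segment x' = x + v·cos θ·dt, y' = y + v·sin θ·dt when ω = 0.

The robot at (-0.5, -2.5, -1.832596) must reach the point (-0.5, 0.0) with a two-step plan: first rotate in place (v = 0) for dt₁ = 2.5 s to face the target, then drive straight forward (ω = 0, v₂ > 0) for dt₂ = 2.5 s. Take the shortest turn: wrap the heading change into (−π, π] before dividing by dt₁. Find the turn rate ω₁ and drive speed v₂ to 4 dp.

ω₁ = -1.1519, v₂ = 1.0000

heading to target = atan2(0−-2.5, -0.5−-0.5) = 1.5708
Δθ = wrap(1.5708 − -1.8326) = -2.8798; ω₁ = Δθ/dt₁ = -1.1519
distance = √((-0.5−-0.5)² + (0−-2.5)²) = 2.5000; v₂ = distance/dt₂ = 1.0000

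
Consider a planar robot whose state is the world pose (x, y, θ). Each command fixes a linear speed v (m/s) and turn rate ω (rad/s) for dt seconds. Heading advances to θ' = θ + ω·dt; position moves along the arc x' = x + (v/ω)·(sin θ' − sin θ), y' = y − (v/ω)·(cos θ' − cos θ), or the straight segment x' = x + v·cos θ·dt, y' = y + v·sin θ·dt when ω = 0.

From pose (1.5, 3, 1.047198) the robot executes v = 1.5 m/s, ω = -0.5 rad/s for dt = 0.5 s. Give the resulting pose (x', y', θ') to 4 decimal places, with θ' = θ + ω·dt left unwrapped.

θ' = 1.0472 + -0.5·0.5 = 0.7972
R = v/ω = 1.5/-0.5 = -3.0000
x' = 1.5 + -3.0000·(sin 0.7972 − sin 1.0472) = 1.9519
y' = 3 − -3.0000·(cos 0.7972 − cos 1.0472) = 3.5961

(1.9519, 3.5961, 0.7972)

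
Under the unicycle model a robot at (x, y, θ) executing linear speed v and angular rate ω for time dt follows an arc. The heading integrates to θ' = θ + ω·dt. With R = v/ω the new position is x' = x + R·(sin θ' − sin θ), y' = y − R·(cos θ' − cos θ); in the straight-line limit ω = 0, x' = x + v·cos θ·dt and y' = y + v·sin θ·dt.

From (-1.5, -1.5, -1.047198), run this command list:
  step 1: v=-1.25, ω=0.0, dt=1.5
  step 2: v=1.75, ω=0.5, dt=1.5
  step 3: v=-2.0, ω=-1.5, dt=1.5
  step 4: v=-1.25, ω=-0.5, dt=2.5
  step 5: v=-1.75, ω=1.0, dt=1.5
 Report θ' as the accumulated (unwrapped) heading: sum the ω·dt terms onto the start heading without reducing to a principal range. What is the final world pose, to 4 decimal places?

(4.5117, 1.0421, -2.2972)

step 1: θ'=-1.0472 (straight) → pose (-2.4375, 0.1238, -1.0472)
step 2: θ'=-0.2972 (R=3.5000) → pose (-0.4314, -1.4728, -0.2972)
step 3: θ'=-2.5472 (R=1.3333) → pose (-0.7876, 0.9068, -2.5472)
step 4: θ'=-3.7972 (R=2.5000) → pose (2.1365, 0.8172, -3.7972)
step 5: θ'=-2.2972 (R=-1.7500) → pose (4.5117, 1.0421, -2.2972)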